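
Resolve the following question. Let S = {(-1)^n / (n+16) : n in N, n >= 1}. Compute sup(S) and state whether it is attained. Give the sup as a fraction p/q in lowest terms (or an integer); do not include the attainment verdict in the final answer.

Analysis:
- Values: -1/17, 1/18, -1/19, 1/20, -1/21, ...
- Positive terms (even n): 1/(2+16), 1/(4+16), ... decreasing -> max = 1/18 (n=2).
- Negative terms (odd n): -1/(1+16), -1/(3+16), ... increasing -> min = -1/17 (n=1).
- So sup = 1/18 (attained at n=2); inf = -1/17 (attained at n=1).
Conclusion: sup(S) = 1/18, attained in S.

1/18


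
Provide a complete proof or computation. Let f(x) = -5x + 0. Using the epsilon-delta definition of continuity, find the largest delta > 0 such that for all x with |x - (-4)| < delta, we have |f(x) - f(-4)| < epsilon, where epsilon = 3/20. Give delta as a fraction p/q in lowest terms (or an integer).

We compute f(-4) = -5*(-4) + 0 = 20.
|f(x) - f(-4)| = |-5x + 0 - (20)| = |-5(x - (-4))| = 5|x - (-4)|.
We need 5|x - (-4)| < 3/20, i.e. |x - (-4)| < 3/20 / 5 = 3/100.
So any delta <= 3/100 works. Conversely, if delta > 3/100, then x = -4 + 3/100 satisfies |x - (-4)| = 3/100 < delta but |f(x) - f(-4)| = 5 * 3/100 = 3/20, which is not < 3/20; so no larger delta works.
Hence the largest such delta is 3/100.

3/100


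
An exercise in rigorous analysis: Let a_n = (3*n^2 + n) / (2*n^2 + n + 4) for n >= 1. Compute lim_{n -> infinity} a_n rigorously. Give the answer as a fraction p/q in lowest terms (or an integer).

Divide numerator and denominator by n^2, the highest power:
numerator / n^2 = 3 + 1/n
denominator / n^2 = 2 + 1/n + 4/n^2
As n -> infinity, all terms of the form c/n^k (k >= 1) tend to 0.
So numerator / n^2 -> 3 and denominator / n^2 -> 2.
Therefore lim a_n = 3/2.

3/2


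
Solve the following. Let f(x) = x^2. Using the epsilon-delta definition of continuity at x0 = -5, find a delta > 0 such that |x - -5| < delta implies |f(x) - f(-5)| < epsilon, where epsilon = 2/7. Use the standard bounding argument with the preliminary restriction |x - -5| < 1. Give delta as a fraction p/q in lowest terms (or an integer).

Factor: |x^2 - (-5)^2| = |x - -5| * |x + -5|.
Impose |x - -5| < 1 first. Then |x + -5| = |(x - -5) + 2*(-5)| <= |x - -5| + 2*|-5| < 1 + 10 = 11.
So |x^2 - (-5)^2| < delta * 11.
We need delta * 11 <= 2/7, i.e. delta <= 2/7/11 = 2/77.
Since 2/77 < 1, this is tighter than 1; take delta = 2/77.
So delta = 2/77 works.

2/77


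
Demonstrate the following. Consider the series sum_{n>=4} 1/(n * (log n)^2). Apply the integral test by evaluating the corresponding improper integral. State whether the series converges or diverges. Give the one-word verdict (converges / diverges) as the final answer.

Let f(x) = 1/(x*log(x)^2). Then f is positive, continuous, and decreasing on [4, infinity), so the integral test applies.
Compute the improper integral int_{4}^infinity f(x) dx:
  antiderivative F(x) = -1/log(x).
  F(x) -> 0 as x -> infinity.  int = 0 - F(4) = 1/log(4) < infinity. By the integral test, the series converges.

converges


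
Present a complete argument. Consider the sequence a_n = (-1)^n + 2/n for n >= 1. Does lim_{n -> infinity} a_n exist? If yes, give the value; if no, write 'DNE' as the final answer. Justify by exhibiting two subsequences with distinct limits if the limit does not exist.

Examine the behaviour of a_n along subsequences.
a_{2k} = 1 + 2/(2k) -> 1. a_{2k+1} = -1 + 2/(2k+1) -> -1.
Since these two subsequential limits are 1 and -1, distinct, the full sequence cannot converge (a convergent sequence has all subsequences tending to the same limit). So lim a_n does not exist.

DNE


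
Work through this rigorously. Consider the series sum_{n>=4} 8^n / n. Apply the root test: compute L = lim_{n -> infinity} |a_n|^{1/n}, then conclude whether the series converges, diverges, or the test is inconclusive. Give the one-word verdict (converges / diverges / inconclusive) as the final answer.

Let a_n denote the general term. Form |a_n|^(1/n) and simplify:
|a_n|^(1/n) = 8/n^(1/n)
Take the limit as n -> infinity: L = 8.
Since L = 8 > 1, the root test implies divergence.

diverges


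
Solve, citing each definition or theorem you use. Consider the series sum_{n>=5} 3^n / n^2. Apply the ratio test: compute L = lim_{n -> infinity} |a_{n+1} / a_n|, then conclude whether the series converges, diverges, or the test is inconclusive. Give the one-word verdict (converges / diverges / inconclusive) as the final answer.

Let a_n denote the general term. Form the ratio a_{n+1}/a_n and simplify:
a_{n+1}/a_n = 3*n^2/(n + 1)^2
Take the limit as n -> infinity: L = 3.
Since L = 3 > 1 (or L = infinity), the ratio test implies the series diverges.

diverges


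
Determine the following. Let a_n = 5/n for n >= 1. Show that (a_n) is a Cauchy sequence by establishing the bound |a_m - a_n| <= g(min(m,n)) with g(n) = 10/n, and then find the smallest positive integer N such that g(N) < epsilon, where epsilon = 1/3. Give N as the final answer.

For any m, n >= 1, by the triangle inequality:
|a_m - a_n| = |5/m - 5/n| <= 5*1/m + 5*1/n <= 10/min(m,n).
So g(n) = 10/n bounds the Cauchy difference. Since g(n) -> 0, (a_n) is Cauchy.
Now solve g(N) < 1/3: 10/N < 1/3 <=> N > 10 / (1/3) = 30.
The smallest integer strictly greater than 30 is N = 31.
Check: g(31) = 10/31 = 10/31 < 1/3; g(30) = 1/3 >= 1/3. So N = 31.

31


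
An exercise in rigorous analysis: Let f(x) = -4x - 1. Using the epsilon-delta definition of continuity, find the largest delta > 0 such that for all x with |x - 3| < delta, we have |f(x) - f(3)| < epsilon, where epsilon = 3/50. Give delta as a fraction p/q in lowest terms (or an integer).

We compute f(3) = -4*(3) - 1 = -13.
|f(x) - f(3)| = |-4x - 1 - (-13)| = |-4(x - 3)| = 4|x - 3|.
We need 4|x - 3| < 3/50, i.e. |x - 3| < 3/50 / 4 = 3/200.
So any delta <= 3/200 works. Conversely, if delta > 3/200, then x = 3 + 3/200 satisfies |x - 3| = 3/200 < delta but |f(x) - f(3)| = 4 * 3/200 = 3/50, which is not < 3/50; so no larger delta works.
Hence the largest such delta is 3/200.

3/200


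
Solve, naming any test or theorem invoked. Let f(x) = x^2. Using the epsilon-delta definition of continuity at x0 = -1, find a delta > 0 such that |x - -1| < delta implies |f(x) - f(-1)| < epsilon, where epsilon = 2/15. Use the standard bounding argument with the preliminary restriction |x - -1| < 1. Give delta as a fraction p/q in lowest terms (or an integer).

Factor: |x^2 - (-1)^2| = |x - -1| * |x + -1|.
Impose |x - -1| < 1 first. Then |x + -1| = |(x - -1) + 2*(-1)| <= |x - -1| + 2*|-1| < 1 + 2 = 3.
So |x^2 - (-1)^2| < delta * 3.
We need delta * 3 <= 2/15, i.e. delta <= 2/15/3 = 2/45.
Since 2/45 < 1, this is tighter than 1; take delta = 2/45.
So delta = 2/45 works.

2/45


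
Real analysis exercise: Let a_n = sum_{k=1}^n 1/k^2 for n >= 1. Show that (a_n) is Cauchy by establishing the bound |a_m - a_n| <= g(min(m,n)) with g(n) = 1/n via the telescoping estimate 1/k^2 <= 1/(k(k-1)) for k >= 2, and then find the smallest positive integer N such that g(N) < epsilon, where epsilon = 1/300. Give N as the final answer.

For m > n >= 1: |a_m - a_n| = sum_{k=n+1}^m 1/k^2.
Use 1/k^2 <= 1/(k(k-1)) = 1/(k-1) - 1/k for k >= 2:
sum_{k=n+1}^m 1/k^2 <= sum_{k=n+1}^m (1/(k-1) - 1/k) = 1/n - 1/m <= 1/n.
By symmetry the same bound holds with n,m swapped, so |a_m - a_n| <= 1/min(m,n) = g(min(m,n)). Since g(n) -> 0, (a_n) is Cauchy.
Now solve g(N) < 1/300: 1/N < 1/300 <=> N > 1/(1/300) = 300.
The smallest integer strictly greater than 300 is N = 301.
Check: g(301) = 1/301 < 1/300; g(300) = 1/300 >= 1/300. So N = 301.

301


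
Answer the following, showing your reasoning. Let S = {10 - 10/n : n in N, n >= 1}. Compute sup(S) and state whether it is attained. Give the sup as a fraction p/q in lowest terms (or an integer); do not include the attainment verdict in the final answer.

Analysis:
- Values: 0, 5, 20/3, 15/2, ... strictly increasing.
- Minimum is 0 (n=1); inf = 0 (attained).
- 10 - 10/n -> 10 from below; sup = 10, not attained.
Conclusion: sup(S) = 10, not attained in S.

10


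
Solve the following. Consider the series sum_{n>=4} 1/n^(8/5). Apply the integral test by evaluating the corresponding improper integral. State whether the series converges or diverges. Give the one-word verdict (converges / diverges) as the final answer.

Let f(x) = x^(-8/5). Then f is positive, continuous, and decreasing on [4, infinity), so the integral test applies.
Compute the improper integral int_{4}^infinity f(x) dx:
  antiderivative F(x) = -5/(3*x^(3/5)).
  As x -> infinity, F(x) -> 0 (since p = 8/5 > 1).
  So int = F(infinity) - F(4) = 0 - (-5*2^(4/5)/12) = 5*2^(4/5)/12.
  Finite, so by the integral test, the series converges.

converges


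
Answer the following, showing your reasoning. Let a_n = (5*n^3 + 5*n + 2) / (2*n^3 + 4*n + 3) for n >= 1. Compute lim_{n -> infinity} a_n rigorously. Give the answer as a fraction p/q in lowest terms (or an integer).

Divide numerator and denominator by n^3, the highest power:
numerator / n^3 = 5 + 5/n^2 + 2/n^3
denominator / n^3 = 2 + 4/n^2 + 3/n^3
As n -> infinity, all terms of the form c/n^k (k >= 1) tend to 0.
So numerator / n^3 -> 5 and denominator / n^3 -> 2.
Therefore lim a_n = 5/2.

5/2


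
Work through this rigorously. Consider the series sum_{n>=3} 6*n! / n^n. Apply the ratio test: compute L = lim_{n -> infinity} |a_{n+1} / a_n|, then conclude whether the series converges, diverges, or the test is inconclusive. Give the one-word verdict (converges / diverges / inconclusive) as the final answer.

Let a_n denote the general term. Form the ratio a_{n+1}/a_n and simplify:
a_{n+1}/a_n = (n/(n + 1))^n
Take the limit as n -> infinity: L = exp(-1).
Since L = exp(-1) < 1, the ratio test implies the series converges.

converges


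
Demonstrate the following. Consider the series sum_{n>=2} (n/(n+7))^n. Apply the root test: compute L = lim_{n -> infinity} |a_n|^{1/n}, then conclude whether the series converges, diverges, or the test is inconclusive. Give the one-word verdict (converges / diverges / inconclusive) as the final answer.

Let a_n denote the general term. Form |a_n|^(1/n) and simplify:
|a_n|^(1/n) = n/(n + 7)
Take the limit as n -> infinity: L = 1.
Since L = 1, the root test is inconclusive. (In fact a_n = (n/(n+7))^n -> e^(-7) != 0, so the nth-term test shows divergence; but the root test itself gives no conclusion.)

inconclusive


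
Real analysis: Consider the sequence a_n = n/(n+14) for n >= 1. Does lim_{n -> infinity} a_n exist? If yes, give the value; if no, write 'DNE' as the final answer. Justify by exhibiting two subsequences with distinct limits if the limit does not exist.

Examine the behaviour of a_n along subsequences.
Even-n subsequence a_{2k} = (2k)/(2k+14) -> 1. Odd-n subsequence a_{2k+1} = (2k+1)/(2k+15) -> 1. Both tend to 1, which suggests the limit is 1; verify directly.
|a_n - 1| = |n - (n+14)| / (n+14) = 14/(n+14) < 14/n for every n >= 1.
Given epsilon > 0, choose a positive integer N > 14/epsilon. Then for all n >= N, |a_n - 1| < 14/n <= 14/N < epsilon.
So by the definition of the limit, lim a_n exists and equals 1.

1


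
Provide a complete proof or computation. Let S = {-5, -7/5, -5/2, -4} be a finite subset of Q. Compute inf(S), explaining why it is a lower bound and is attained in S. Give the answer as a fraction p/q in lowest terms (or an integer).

S is finite, so inf(S) = min(S).
Sorted increasing:
-5, -4, -5/2, -7/5
The extremum is -5.
For every x in S, x >= -5. And -5 is in S, so it is attained.
Therefore inf(S) = -5.

-5


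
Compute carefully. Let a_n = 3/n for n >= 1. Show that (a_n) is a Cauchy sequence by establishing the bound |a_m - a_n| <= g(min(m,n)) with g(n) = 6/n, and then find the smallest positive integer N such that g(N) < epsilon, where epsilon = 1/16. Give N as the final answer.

For any m, n >= 1, by the triangle inequality:
|a_m - a_n| = |3/m - 3/n| <= 3*1/m + 3*1/n <= 6/min(m,n).
So g(n) = 6/n bounds the Cauchy difference. Since g(n) -> 0, (a_n) is Cauchy.
Now solve g(N) < 1/16: 6/N < 1/16 <=> N > 6 / (1/16) = 96.
The smallest integer strictly greater than 96 is N = 97.
Check: g(97) = 6/97 = 6/97 < 1/16; g(96) = 1/16 >= 1/16. So N = 97.

97


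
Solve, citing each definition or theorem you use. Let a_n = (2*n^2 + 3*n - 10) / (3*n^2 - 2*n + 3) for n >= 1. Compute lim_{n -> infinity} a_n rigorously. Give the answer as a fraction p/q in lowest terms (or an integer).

Divide numerator and denominator by n^2, the highest power:
numerator / n^2 = 2 + 3/n - 10/n^2
denominator / n^2 = 3 - 2/n + 3/n^2
As n -> infinity, all terms of the form c/n^k (k >= 1) tend to 0.
So numerator / n^2 -> 2 and denominator / n^2 -> 3.
Therefore lim a_n = 2/3.

2/3


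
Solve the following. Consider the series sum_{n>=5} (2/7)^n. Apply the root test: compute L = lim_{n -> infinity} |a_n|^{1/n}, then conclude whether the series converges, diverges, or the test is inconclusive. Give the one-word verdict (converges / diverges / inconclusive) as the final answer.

Let a_n denote the general term. Form |a_n|^(1/n) and simplify:
|a_n|^(1/n) = 2/7
Take the limit as n -> infinity: L = 2/7.
Since L = 2/7 < 1, the root test implies convergence.

converges


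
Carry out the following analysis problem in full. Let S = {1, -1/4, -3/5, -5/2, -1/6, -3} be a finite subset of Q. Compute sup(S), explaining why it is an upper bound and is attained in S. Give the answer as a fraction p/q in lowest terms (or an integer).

S is finite, so sup(S) = max(S).
Sorted decreasing:
1, -1/6, -1/4, -3/5, -5/2, -3
The extremum is 1.
For every x in S, x <= 1. And 1 is in S, so it is attained.
Therefore sup(S) = 1.

1


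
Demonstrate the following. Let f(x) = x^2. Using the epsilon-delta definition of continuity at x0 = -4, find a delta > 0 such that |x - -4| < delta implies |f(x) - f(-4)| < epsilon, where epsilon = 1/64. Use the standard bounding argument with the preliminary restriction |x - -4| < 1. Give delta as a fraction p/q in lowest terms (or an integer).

Factor: |x^2 - (-4)^2| = |x - -4| * |x + -4|.
Impose |x - -4| < 1 first. Then |x + -4| = |(x - -4) + 2*(-4)| <= |x - -4| + 2*|-4| < 1 + 8 = 9.
So |x^2 - (-4)^2| < delta * 9.
We need delta * 9 <= 1/64, i.e. delta <= 1/64/9 = 1/576.
Since 1/576 < 1, this is tighter than 1; take delta = 1/576.
So delta = 1/576 works.

1/576


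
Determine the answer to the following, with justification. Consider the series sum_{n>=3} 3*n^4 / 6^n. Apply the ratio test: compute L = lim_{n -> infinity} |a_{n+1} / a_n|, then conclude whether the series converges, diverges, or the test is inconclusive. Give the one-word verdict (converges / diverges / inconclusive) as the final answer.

Let a_n denote the general term. Form the ratio a_{n+1}/a_n and simplify:
a_{n+1}/a_n = (n + 1)^4/(6*n^4)
Take the limit as n -> infinity: L = 1/6.
Since L = 1/6 < 1, the ratio test implies the series converges.

converges


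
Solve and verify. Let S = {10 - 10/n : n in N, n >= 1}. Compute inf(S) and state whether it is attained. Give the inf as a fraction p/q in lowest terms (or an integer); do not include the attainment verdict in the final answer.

Analysis:
- Values: 0, 5, 20/3, 15/2, ... strictly increasing.
- Minimum is 0 (n=1); inf = 0 (attained).
- 10 - 10/n -> 10 from below; sup = 10, not attained.
Conclusion: inf(S) = 0, attained in S.

0


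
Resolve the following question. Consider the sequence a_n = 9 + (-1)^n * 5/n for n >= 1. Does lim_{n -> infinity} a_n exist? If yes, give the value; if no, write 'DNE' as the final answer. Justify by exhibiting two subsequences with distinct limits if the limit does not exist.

Examine the behaviour of a_n along subsequences.
Even-n subsequence a_{2k} = 9 + 5/(2k) -> 9. Odd-n subsequence a_{2k+1} = 9 - 5/(2k+1) -> 9. Both tend to 9, which suggests the limit is 9; verify directly.
|a_n - 9| = |(-1)^n * 5/n| = 5/n for every n >= 1.
Given epsilon > 0, choose a positive integer N > 5/epsilon. Then for all n >= N, |a_n - 9| = 5/n <= 5/N < epsilon.
So by the definition of the limit, lim a_n exists and equals 9.

9


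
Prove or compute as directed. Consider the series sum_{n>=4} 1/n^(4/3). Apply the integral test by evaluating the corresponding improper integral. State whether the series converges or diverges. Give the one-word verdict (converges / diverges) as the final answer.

Let f(x) = x^(-4/3). Then f is positive, continuous, and decreasing on [4, infinity), so the integral test applies.
Compute the improper integral int_{4}^infinity f(x) dx:
  antiderivative F(x) = -3/x^(1/3).
  As x -> infinity, F(x) -> 0 (since p = 4/3 > 1).
  So int = F(infinity) - F(4) = 0 - (-3*2^(1/3)/2) = 3*2^(1/3)/2.
  Finite, so by the integral test, the series converges.

converges


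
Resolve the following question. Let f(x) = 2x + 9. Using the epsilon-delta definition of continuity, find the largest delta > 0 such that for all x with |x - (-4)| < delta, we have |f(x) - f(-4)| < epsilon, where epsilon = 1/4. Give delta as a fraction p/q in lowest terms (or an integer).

We compute f(-4) = 2*(-4) + 9 = 1.
|f(x) - f(-4)| = |2x + 9 - (1)| = |2(x - (-4))| = 2|x - (-4)|.
We need 2|x - (-4)| < 1/4, i.e. |x - (-4)| < 1/4 / 2 = 1/8.
So any delta <= 1/8 works. Conversely, if delta > 1/8, then x = -4 + 1/8 satisfies |x - (-4)| = 1/8 < delta but |f(x) - f(-4)| = 2 * 1/8 = 1/4, which is not < 1/4; so no larger delta works.
Hence the largest such delta is 1/8.

1/8


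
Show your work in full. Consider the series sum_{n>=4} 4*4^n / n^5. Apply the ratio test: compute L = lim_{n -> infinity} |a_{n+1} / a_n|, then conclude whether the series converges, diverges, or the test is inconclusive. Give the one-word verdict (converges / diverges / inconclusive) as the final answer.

Let a_n denote the general term. Form the ratio a_{n+1}/a_n and simplify:
a_{n+1}/a_n = 4*n^5/(n + 1)^5
Take the limit as n -> infinity: L = 4.
Since L = 4 > 1 (or L = infinity), the ratio test implies the series diverges.

diverges


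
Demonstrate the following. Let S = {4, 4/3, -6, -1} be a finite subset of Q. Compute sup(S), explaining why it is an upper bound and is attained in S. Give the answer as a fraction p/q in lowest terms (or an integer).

S is finite, so sup(S) = max(S).
Sorted decreasing:
4, 4/3, -1, -6
The extremum is 4.
For every x in S, x <= 4. And 4 is in S, so it is attained.
Therefore sup(S) = 4.

4


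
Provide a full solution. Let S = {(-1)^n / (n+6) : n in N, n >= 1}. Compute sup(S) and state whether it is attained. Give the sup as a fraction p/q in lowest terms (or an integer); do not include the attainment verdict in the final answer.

Analysis:
- Values: -1/7, 1/8, -1/9, 1/10, -1/11, ...
- Positive terms (even n): 1/(2+6), 1/(4+6), ... decreasing -> max = 1/8 (n=2).
- Negative terms (odd n): -1/(1+6), -1/(3+6), ... increasing -> min = -1/7 (n=1).
- So sup = 1/8 (attained at n=2); inf = -1/7 (attained at n=1).
Conclusion: sup(S) = 1/8, attained in S.

1/8


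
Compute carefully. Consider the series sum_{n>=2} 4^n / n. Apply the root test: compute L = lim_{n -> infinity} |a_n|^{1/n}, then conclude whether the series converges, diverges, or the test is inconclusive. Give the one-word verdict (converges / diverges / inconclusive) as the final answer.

Let a_n denote the general term. Form |a_n|^(1/n) and simplify:
|a_n|^(1/n) = 4/n^(1/n)
Take the limit as n -> infinity: L = 4.
Since L = 4 > 1, the root test implies divergence.

diverges


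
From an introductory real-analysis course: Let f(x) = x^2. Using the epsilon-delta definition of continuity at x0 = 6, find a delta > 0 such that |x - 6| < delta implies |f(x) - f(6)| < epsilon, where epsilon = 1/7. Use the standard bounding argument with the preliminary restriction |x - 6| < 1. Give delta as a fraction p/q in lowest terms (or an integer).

Factor: |x^2 - (6)^2| = |x - 6| * |x + 6|.
Impose |x - 6| < 1 first. Then |x + 6| = |(x - 6) + 2*(6)| <= |x - 6| + 2*|6| < 1 + 12 = 13.
So |x^2 - (6)^2| < delta * 13.
We need delta * 13 <= 1/7, i.e. delta <= 1/7/13 = 1/91.
Since 1/91 < 1, this is tighter than 1; take delta = 1/91.
So delta = 1/91 works.

1/91


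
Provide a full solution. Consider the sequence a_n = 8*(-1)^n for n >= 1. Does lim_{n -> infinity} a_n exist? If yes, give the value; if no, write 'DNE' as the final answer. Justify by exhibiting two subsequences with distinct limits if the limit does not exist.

Examine the behaviour of a_n along subsequences.
Even-n subsequence a_{2k} = 8 -> 8. Odd-n subsequence a_{2k+1} = -8 -> -8.
Since these two subsequential limits are 8 and -8, distinct, the full sequence cannot converge (a convergent sequence has all subsequences tending to the same limit). So lim a_n does not exist.

DNE


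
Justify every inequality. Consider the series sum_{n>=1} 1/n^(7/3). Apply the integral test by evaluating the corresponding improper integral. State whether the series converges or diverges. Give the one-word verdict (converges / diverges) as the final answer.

Let f(x) = x^(-7/3). Then f is positive, continuous, and decreasing on [1, infinity), so the integral test applies.
Compute the improper integral int_{1}^infinity f(x) dx:
  antiderivative F(x) = -3/(4*x^(4/3)).
  As x -> infinity, F(x) -> 0 (since p = 7/3 > 1).
  So int = F(infinity) - F(1) = 0 - (-3/4) = 3/4.
  Finite, so by the integral test, the series converges.

converges


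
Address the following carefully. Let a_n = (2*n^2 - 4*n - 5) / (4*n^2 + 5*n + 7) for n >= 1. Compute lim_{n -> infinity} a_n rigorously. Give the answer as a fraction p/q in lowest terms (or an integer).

Divide numerator and denominator by n^2, the highest power:
numerator / n^2 = 2 - 4/n - 5/n^2
denominator / n^2 = 4 + 5/n + 7/n^2
As n -> infinity, all terms of the form c/n^k (k >= 1) tend to 0.
So numerator / n^2 -> 2 and denominator / n^2 -> 4.
Therefore lim a_n = 1/2.

1/2


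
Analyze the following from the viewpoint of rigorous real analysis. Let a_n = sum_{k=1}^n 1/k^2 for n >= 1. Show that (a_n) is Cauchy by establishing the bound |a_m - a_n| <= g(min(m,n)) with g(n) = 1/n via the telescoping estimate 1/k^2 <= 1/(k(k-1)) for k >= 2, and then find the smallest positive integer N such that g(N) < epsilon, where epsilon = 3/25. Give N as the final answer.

For m > n >= 1: |a_m - a_n| = sum_{k=n+1}^m 1/k^2.
Use 1/k^2 <= 1/(k(k-1)) = 1/(k-1) - 1/k for k >= 2:
sum_{k=n+1}^m 1/k^2 <= sum_{k=n+1}^m (1/(k-1) - 1/k) = 1/n - 1/m <= 1/n.
By symmetry the same bound holds with n,m swapped, so |a_m - a_n| <= 1/min(m,n) = g(min(m,n)). Since g(n) -> 0, (a_n) is Cauchy.
Now solve g(N) < 3/25: 1/N < 3/25 <=> N > 1/(3/25) = 25/3.
The smallest integer strictly greater than 25/3 is N = 9.
Check: g(9) = 1/9 < 3/25; g(8) = 1/8 >= 3/25. So N = 9.

9


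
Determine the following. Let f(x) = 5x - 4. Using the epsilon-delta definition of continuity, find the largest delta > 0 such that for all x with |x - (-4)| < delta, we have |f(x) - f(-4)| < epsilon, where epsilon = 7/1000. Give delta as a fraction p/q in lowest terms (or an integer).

We compute f(-4) = 5*(-4) - 4 = -24.
|f(x) - f(-4)| = |5x - 4 - (-24)| = |5(x - (-4))| = 5|x - (-4)|.
We need 5|x - (-4)| < 7/1000, i.e. |x - (-4)| < 7/1000 / 5 = 7/5000.
So any delta <= 7/5000 works. Conversely, if delta > 7/5000, then x = -4 + 7/5000 satisfies |x - (-4)| = 7/5000 < delta but |f(x) - f(-4)| = 5 * 7/5000 = 7/1000, which is not < 7/1000; so no larger delta works.
Hence the largest such delta is 7/5000.

7/5000


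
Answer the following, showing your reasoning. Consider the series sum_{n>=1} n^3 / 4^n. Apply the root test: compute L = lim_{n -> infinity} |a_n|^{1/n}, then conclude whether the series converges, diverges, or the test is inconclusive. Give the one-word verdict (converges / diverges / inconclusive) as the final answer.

Let a_n denote the general term. Form |a_n|^(1/n) and simplify:
|a_n|^(1/n) = n^(3/n)/4
Take the limit as n -> infinity: L = 1/4.
Since L = 1/4 < 1, the root test implies convergence.

converges


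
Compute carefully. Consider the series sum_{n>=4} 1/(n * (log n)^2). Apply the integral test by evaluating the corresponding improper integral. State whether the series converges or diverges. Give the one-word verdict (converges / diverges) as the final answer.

Let f(x) = 1/(x*log(x)^2). Then f is positive, continuous, and decreasing on [4, infinity), so the integral test applies.
Compute the improper integral int_{4}^infinity f(x) dx:
  antiderivative F(x) = -1/log(x).
  F(x) -> 0 as x -> infinity.  int = 0 - F(4) = 1/log(4) < infinity. By the integral test, the series converges.

converges


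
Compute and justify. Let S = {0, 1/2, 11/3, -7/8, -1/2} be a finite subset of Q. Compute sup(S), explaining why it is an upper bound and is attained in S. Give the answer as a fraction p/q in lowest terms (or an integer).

S is finite, so sup(S) = max(S).
Sorted decreasing:
11/3, 1/2, 0, -1/2, -7/8
The extremum is 11/3.
For every x in S, x <= 11/3. And 11/3 is in S, so it is attained.
Therefore sup(S) = 11/3.

11/3


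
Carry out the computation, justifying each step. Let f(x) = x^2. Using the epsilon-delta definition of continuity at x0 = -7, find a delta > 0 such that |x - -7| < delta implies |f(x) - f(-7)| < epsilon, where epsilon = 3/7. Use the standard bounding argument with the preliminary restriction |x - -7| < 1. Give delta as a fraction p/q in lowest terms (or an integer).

Factor: |x^2 - (-7)^2| = |x - -7| * |x + -7|.
Impose |x - -7| < 1 first. Then |x + -7| = |(x - -7) + 2*(-7)| <= |x - -7| + 2*|-7| < 1 + 14 = 15.
So |x^2 - (-7)^2| < delta * 15.
We need delta * 15 <= 3/7, i.e. delta <= 3/7/15 = 1/35.
Since 1/35 < 1, this is tighter than 1; take delta = 1/35.
So delta = 1/35 works.

1/35


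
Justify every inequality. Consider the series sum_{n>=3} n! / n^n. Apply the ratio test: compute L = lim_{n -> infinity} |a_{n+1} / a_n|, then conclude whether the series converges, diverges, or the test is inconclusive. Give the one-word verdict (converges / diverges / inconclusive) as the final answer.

Let a_n denote the general term. Form the ratio a_{n+1}/a_n and simplify:
a_{n+1}/a_n = (n/(n + 1))^n
Take the limit as n -> infinity: L = exp(-1).
Since L = exp(-1) < 1, the ratio test implies the series converges.

converges


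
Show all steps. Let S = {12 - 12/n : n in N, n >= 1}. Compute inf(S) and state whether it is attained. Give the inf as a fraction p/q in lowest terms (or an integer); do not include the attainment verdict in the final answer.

Analysis:
- Values: 0, 6, 8, 9, ... strictly increasing.
- Minimum is 0 (n=1); inf = 0 (attained).
- 12 - 12/n -> 12 from below; sup = 12, not attained.
Conclusion: inf(S) = 0, attained in S.

0


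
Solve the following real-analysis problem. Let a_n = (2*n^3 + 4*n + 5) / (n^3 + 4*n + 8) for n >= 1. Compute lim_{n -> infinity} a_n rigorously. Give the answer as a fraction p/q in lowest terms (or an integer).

Divide numerator and denominator by n^3, the highest power:
numerator / n^3 = 2 + 4/n^2 + 5/n^3
denominator / n^3 = 1 + 4/n^2 + 8/n^3
As n -> infinity, all terms of the form c/n^k (k >= 1) tend to 0.
So numerator / n^3 -> 2 and denominator / n^3 -> 1.
Therefore lim a_n = 2.

2


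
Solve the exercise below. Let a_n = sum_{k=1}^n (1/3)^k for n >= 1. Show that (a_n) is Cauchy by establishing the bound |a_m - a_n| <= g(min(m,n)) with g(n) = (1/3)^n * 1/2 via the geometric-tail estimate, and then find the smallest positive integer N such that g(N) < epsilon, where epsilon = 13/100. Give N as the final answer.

For m > n >= 1: |a_m - a_n| = sum_{k=n+1}^m (1/3)^k < sum_{k=n+1}^infinity (1/3)^k = (1/3)^(n+1) / (1 - 1/3) = (1/3)^n * (1/3) * (3/2) = (1/3)^n * 1/2.
So g(n) = (1/3)^n / 2. Since g(n) -> 0, (a_n) is Cauchy.
Now solve g(N) < 13/100: (1/3)^N / 2 < 13/100 <=> 3^N > 1 / (2 * 13/100) = 50/13.
Check powers of 3: 3^1 = 3 <= 50/13, 3^2 = 9 > 50/13.
So the smallest such N is 2. Check: g(2) = 1/(2 * 9) = 1/18 < 13/100.

2


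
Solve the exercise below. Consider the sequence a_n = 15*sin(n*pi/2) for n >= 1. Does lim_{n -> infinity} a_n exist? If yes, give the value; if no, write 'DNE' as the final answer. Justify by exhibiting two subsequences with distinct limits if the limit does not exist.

Examine the behaviour of a_n along subsequences.
a_{4k+1} = 15*sin(pi/2 + 2k*pi) = 15 -> 15. a_{4k+3} = 15*sin(3pi/2 + 2k*pi) = -15 -> -15.
Since these two subsequential limits are 15 and -15, distinct, the full sequence cannot converge (a convergent sequence has all subsequences tending to the same limit). So lim a_n does not exist.

DNE


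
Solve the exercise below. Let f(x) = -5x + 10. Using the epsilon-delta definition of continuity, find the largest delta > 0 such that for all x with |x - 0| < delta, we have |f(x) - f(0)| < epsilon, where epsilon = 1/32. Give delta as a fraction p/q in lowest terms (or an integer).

We compute f(0) = -5*(0) + 10 = 10.
|f(x) - f(0)| = |-5x + 10 - (10)| = |-5(x - 0)| = 5|x - 0|.
We need 5|x - 0| < 1/32, i.e. |x - 0| < 1/32 / 5 = 1/160.
So any delta <= 1/160 works. Conversely, if delta > 1/160, then x = 0 + 1/160 satisfies |x - 0| = 1/160 < delta but |f(x) - f(0)| = 5 * 1/160 = 1/32, which is not < 1/32; so no larger delta works.
Hence the largest such delta is 1/160.

1/160


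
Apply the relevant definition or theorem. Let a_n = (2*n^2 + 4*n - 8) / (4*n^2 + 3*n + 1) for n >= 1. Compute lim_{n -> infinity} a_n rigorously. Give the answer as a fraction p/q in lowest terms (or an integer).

Divide numerator and denominator by n^2, the highest power:
numerator / n^2 = 2 + 4/n - 8/n^2
denominator / n^2 = 4 + 3/n + n^(-2)
As n -> infinity, all terms of the form c/n^k (k >= 1) tend to 0.
So numerator / n^2 -> 2 and denominator / n^2 -> 4.
Therefore lim a_n = 1/2.

1/2


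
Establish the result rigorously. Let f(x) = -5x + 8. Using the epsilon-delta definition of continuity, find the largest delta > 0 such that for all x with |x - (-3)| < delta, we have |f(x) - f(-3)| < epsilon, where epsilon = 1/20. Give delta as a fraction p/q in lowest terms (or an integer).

We compute f(-3) = -5*(-3) + 8 = 23.
|f(x) - f(-3)| = |-5x + 8 - (23)| = |-5(x - (-3))| = 5|x - (-3)|.
We need 5|x - (-3)| < 1/20, i.e. |x - (-3)| < 1/20 / 5 = 1/100.
So any delta <= 1/100 works. Conversely, if delta > 1/100, then x = -3 + 1/100 satisfies |x - (-3)| = 1/100 < delta but |f(x) - f(-3)| = 5 * 1/100 = 1/20, which is not < 1/20; so no larger delta works.
Hence the largest such delta is 1/100.

1/100


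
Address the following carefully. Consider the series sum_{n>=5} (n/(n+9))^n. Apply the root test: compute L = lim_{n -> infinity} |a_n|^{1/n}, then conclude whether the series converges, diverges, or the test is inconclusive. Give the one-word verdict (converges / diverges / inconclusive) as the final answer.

Let a_n denote the general term. Form |a_n|^(1/n) and simplify:
|a_n|^(1/n) = n/(n + 9)
Take the limit as n -> infinity: L = 1.
Since L = 1, the root test is inconclusive. (In fact a_n = (n/(n+9))^n -> e^(-9) != 0, so the nth-term test shows divergence; but the root test itself gives no conclusion.)

inconclusive


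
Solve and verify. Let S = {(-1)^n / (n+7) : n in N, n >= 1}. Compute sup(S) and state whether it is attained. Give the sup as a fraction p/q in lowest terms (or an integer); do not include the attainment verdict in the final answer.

Analysis:
- Values: -1/8, 1/9, -1/10, 1/11, -1/12, ...
- Positive terms (even n): 1/(2+7), 1/(4+7), ... decreasing -> max = 1/9 (n=2).
- Negative terms (odd n): -1/(1+7), -1/(3+7), ... increasing -> min = -1/8 (n=1).
- So sup = 1/9 (attained at n=2); inf = -1/8 (attained at n=1).
Conclusion: sup(S) = 1/9, attained in S.

1/9


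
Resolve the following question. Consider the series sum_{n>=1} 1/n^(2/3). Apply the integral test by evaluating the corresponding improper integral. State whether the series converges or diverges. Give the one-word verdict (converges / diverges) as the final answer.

Let f(x) = x^(-2/3). Then f is positive, continuous, and decreasing on [1, infinity), so the integral test applies.
Compute the improper integral int_{1}^infinity f(x) dx:
  antiderivative F(x) = 3*x^(1/3).
  As x -> infinity, F(x) -> infinity (since p = 2/3 < 1).
  So the integral diverges. By the integral test, the series diverges.

diverges


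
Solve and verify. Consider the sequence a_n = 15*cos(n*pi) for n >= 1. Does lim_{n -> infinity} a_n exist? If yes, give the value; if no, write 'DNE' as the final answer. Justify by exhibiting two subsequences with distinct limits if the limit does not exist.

Examine the behaviour of a_n along subsequences.
cos(n*pi) = (-1)^n, so a_n = 15*(-1)^n. a_{2k} = 15 -> 15. a_{2k+1} = -15 -> -15.
Since these two subsequential limits are 15 and -15, distinct, the full sequence cannot converge (a convergent sequence has all subsequences tending to the same limit). So lim a_n does not exist.

DNE


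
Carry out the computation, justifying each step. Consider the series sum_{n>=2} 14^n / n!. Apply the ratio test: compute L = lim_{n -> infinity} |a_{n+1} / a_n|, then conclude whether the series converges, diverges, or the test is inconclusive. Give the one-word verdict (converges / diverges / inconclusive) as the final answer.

Let a_n denote the general term. Form the ratio a_{n+1}/a_n and simplify:
a_{n+1}/a_n = 14/(n + 1)
Take the limit as n -> infinity: L = 0.
Since L = 0 < 1, the ratio test implies the series converges.

converges


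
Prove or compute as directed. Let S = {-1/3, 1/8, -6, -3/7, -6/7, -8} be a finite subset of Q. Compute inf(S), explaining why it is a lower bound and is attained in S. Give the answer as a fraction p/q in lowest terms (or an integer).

S is finite, so inf(S) = min(S).
Sorted increasing:
-8, -6, -6/7, -3/7, -1/3, 1/8
The extremum is -8.
For every x in S, x >= -8. And -8 is in S, so it is attained.
Therefore inf(S) = -8.

-8


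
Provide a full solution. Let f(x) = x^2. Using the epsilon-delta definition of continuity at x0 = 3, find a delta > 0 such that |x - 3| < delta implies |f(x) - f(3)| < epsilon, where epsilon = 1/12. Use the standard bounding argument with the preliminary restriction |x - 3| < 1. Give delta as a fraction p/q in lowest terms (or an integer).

Factor: |x^2 - (3)^2| = |x - 3| * |x + 3|.
Impose |x - 3| < 1 first. Then |x + 3| = |(x - 3) + 2*(3)| <= |x - 3| + 2*|3| < 1 + 6 = 7.
So |x^2 - (3)^2| < delta * 7.
We need delta * 7 <= 1/12, i.e. delta <= 1/12/7 = 1/84.
Since 1/84 < 1, this is tighter than 1; take delta = 1/84.
So delta = 1/84 works.

1/84


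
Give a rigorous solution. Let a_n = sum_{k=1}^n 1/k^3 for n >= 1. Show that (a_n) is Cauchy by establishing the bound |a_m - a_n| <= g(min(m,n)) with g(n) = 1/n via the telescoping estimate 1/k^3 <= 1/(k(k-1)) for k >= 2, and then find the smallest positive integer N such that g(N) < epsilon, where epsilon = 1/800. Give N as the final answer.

For m > n >= 1: |a_m - a_n| = sum_{k=n+1}^m 1/k^3.
Use 1/k^3 <= 1/(k(k-1)) = 1/(k-1) - 1/k for k >= 2 (which holds since k^3 >= k^2 >= k(k-1) for k >= 2):
sum_{k=n+1}^m 1/k^3 <= sum_{k=n+1}^m (1/(k-1) - 1/k) = 1/n - 1/m <= 1/n.
By symmetry the same bound holds with n,m swapped, so |a_m - a_n| <= 1/min(m,n) = g(min(m,n)). Since g(n) -> 0, (a_n) is Cauchy.
Now solve g(N) < 1/800: 1/N < 1/800 <=> N > 1/(1/800) = 800.
The smallest integer strictly greater than 800 is N = 801.
Check: g(801) = 1/801 < 1/800; g(800) = 1/800 >= 1/800. So N = 801.

801


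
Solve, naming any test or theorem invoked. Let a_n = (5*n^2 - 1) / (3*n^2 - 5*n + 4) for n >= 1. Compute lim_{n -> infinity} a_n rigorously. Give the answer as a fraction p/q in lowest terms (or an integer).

Divide numerator and denominator by n^2, the highest power:
numerator / n^2 = 5 - 1/n^2
denominator / n^2 = 3 - 5/n + 4/n^2
As n -> infinity, all terms of the form c/n^k (k >= 1) tend to 0.
So numerator / n^2 -> 5 and denominator / n^2 -> 3.
Therefore lim a_n = 5/3.

5/3


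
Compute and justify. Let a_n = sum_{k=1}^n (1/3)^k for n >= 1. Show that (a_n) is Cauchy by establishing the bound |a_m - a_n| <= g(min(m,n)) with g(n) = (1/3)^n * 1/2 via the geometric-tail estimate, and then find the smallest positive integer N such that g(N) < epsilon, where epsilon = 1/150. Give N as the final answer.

For m > n >= 1: |a_m - a_n| = sum_{k=n+1}^m (1/3)^k < sum_{k=n+1}^infinity (1/3)^k = (1/3)^(n+1) / (1 - 1/3) = (1/3)^n * (1/3) * (3/2) = (1/3)^n * 1/2.
So g(n) = (1/3)^n / 2. Since g(n) -> 0, (a_n) is Cauchy.
Now solve g(N) < 1/150: (1/3)^N / 2 < 1/150 <=> 3^N > 1 / (2 * 1/150) = 75.
Check powers of 3: 3^3 = 27 <= 75, 3^4 = 81 > 75.
So the smallest such N is 4. Check: g(4) = 1/(2 * 81) = 1/162 < 1/150.

4


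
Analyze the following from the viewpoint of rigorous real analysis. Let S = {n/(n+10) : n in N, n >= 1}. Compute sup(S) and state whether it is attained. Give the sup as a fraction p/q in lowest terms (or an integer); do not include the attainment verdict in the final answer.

Analysis:
- Values: 1/11, 1/6, 3/13, 2/7, ... strictly increasing.
- Minimum is 1/11 (n=1); inf = 1/11 (attained).
- n/(n+10) = 1 - 10/(n+10) -> 1 from below as n -> infinity, and never equals 1.
- So sup = 1 (not attained).
Conclusion: sup(S) = 1, not attained in S.

1


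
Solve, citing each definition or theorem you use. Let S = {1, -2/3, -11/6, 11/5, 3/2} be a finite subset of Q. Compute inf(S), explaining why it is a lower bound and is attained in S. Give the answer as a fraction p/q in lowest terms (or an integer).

S is finite, so inf(S) = min(S).
Sorted increasing:
-11/6, -2/3, 1, 3/2, 11/5
The extremum is -11/6.
For every x in S, x >= -11/6. And -11/6 is in S, so it is attained.
Therefore inf(S) = -11/6.

-11/6


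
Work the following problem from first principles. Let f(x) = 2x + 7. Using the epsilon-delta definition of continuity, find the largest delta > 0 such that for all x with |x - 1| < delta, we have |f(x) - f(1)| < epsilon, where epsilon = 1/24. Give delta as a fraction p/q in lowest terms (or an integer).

We compute f(1) = 2*(1) + 7 = 9.
|f(x) - f(1)| = |2x + 7 - (9)| = |2(x - 1)| = 2|x - 1|.
We need 2|x - 1| < 1/24, i.e. |x - 1| < 1/24 / 2 = 1/48.
So any delta <= 1/48 works. Conversely, if delta > 1/48, then x = 1 + 1/48 satisfies |x - 1| = 1/48 < delta but |f(x) - f(1)| = 2 * 1/48 = 1/24, which is not < 1/24; so no larger delta works.
Hence the largest such delta is 1/48.

1/48


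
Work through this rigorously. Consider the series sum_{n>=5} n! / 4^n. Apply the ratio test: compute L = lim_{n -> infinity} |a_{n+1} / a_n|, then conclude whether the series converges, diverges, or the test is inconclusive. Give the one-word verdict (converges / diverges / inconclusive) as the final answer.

Let a_n denote the general term. Form the ratio a_{n+1}/a_n and simplify:
a_{n+1}/a_n = n/4 + 1/4
Take the limit as n -> infinity: L = infinity.
Since L = infinity > 1 (or L = infinity), the ratio test implies the series diverges.

diverges


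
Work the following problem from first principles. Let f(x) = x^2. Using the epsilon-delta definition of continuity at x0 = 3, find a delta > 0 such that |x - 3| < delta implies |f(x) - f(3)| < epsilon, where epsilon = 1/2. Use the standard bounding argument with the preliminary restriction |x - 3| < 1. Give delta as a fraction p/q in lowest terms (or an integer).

Factor: |x^2 - (3)^2| = |x - 3| * |x + 3|.
Impose |x - 3| < 1 first. Then |x + 3| = |(x - 3) + 2*(3)| <= |x - 3| + 2*|3| < 1 + 6 = 7.
So |x^2 - (3)^2| < delta * 7.
We need delta * 7 <= 1/2, i.e. delta <= 1/2/7 = 1/14.
Since 1/14 < 1, this is tighter than 1; take delta = 1/14.
So delta = 1/14 works.

1/14


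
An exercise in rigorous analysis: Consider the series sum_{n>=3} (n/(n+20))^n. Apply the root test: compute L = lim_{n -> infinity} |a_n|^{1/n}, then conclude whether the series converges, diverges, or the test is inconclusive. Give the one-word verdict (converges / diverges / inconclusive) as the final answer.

Let a_n denote the general term. Form |a_n|^(1/n) and simplify:
|a_n|^(1/n) = n/(n + 20)
Take the limit as n -> infinity: L = 1.
Since L = 1, the root test is inconclusive. (In fact a_n = (n/(n+20))^n -> e^(-20) != 0, so the nth-term test shows divergence; but the root test itself gives no conclusion.)

inconclusive
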